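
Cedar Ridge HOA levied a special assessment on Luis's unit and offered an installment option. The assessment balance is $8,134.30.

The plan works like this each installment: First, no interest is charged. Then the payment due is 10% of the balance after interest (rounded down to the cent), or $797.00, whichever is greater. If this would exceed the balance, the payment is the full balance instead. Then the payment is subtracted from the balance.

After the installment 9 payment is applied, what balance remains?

$944.87

Installment 1: opening $8,134.30; payment $813.43; balance $7,320.87
Installment 2: opening $7,320.87; payment $797.00; balance $6,523.87
Installment 3: opening $6,523.87; payment $797.00; balance $5,726.87
Installment 4: opening $5,726.87; payment $797.00; balance $4,929.87
Installment 5: opening $4,929.87; payment $797.00; balance $4,132.87
Installment 6: opening $4,132.87; payment $797.00; balance $3,335.87
Installment 7: opening $3,335.87; payment $797.00; balance $2,538.87
Installment 8: opening $2,538.87; payment $797.00; balance $1,741.87
Installment 9: opening $1,741.87; payment $797.00; balance $944.87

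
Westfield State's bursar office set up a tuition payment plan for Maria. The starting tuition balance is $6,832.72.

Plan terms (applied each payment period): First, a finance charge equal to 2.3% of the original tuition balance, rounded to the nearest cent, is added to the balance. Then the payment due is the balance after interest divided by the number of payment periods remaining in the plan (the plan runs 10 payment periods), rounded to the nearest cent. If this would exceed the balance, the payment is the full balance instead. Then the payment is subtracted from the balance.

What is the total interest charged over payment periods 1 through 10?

$1,571.50

Payment period 1: $6,832.72 +$157.15 interest = $6,989.87; pay $698.99 → $6,290.88
Payment period 2: $6,290.88 +$157.15 interest = $6,448.03; pay $716.45 → $5,731.58
Payment period 3: $5,731.58 +$157.15 interest = $5,888.73; pay $736.09 → $5,152.64
Payment period 4: $5,152.64 +$157.15 interest = $5,309.79; pay $758.54 → $4,551.25
Payment period 5: $4,551.25 +$157.15 interest = $4,708.40; pay $784.73 → $3,923.67
Payment period 6: $3,923.67 +$157.15 interest = $4,080.82; pay $816.16 → $3,264.66
Payment period 7: $3,264.66 +$157.15 interest = $3,421.81; pay $855.45 → $2,566.36
Payment period 8: $2,566.36 +$157.15 interest = $2,723.51; pay $907.84 → $1,815.67
Payment period 9: $1,815.67 +$157.15 interest = $1,972.82; pay $986.41 → $986.41
Payment period 10: $986.41 +$157.15 interest = $1,143.56; pay $1,143.56 → $0.00
Total interest: $157.15 + $157.15 + $157.15 + $157.15 + $157.15 + $157.15 + $157.15 + $157.15 + $157.15 + $157.15 = $1,571.50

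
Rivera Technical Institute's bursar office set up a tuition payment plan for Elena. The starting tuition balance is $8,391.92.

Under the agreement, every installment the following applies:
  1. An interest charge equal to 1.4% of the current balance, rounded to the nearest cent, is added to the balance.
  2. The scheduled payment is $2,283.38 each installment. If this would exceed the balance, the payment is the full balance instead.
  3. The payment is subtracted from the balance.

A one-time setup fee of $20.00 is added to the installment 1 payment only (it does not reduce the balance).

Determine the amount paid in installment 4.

$1,828.09

Installment 1: $8,391.92 +$117.49 interest = $8,509.41; pay $2,283.38 (+ $20.00 fee) → $6,226.03
Installment 2: $6,226.03 +$87.16 interest = $6,313.19; pay $2,283.38 → $4,029.81
Installment 3: $4,029.81 +$56.42 interest = $4,086.23; pay $2,283.38 → $1,802.85
Installment 4: $1,802.85 +$25.24 interest = $1,828.09; pay $1,828.09 → $0.00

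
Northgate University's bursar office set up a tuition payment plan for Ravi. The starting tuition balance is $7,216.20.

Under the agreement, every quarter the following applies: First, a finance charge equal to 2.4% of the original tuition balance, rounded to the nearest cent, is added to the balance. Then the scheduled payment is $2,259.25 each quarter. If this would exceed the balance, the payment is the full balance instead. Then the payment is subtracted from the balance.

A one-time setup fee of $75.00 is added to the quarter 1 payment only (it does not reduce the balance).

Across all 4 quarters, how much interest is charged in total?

Quarter 1: opening $7,216.20; interest $173.19 → $7,389.39; payment $2,259.25 (+ $75.00 fee); balance $5,130.14
Quarter 2: opening $5,130.14; interest $173.19 → $5,303.33; payment $2,259.25; balance $3,044.08
Quarter 3: opening $3,044.08; interest $173.19 → $3,217.27; payment $2,259.25; balance $958.02
Quarter 4: opening $958.02; interest $173.19 → $1,131.21; payment $1,131.21; balance $0.00
Total interest: $173.19 + $173.19 + $173.19 + $173.19 = $692.76

$692.76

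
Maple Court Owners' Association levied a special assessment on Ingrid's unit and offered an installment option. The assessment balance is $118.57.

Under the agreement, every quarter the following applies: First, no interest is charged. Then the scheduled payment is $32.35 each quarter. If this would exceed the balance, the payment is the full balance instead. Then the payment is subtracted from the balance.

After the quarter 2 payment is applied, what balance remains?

# | Opening | Payment | End bal
1 | $118.57 | $32.35 | $86.22
2 | $86.22 | $32.35 | $53.87

$53.87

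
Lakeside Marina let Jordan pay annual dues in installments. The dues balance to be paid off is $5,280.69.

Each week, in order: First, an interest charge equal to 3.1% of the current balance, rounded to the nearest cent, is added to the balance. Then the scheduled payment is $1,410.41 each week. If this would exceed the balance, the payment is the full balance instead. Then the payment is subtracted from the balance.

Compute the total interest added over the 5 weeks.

$419.86

Week 1: opening $5,280.69; interest $163.70 → $5,444.39; payment $1,410.41; balance $4,033.98
Week 2: opening $4,033.98; interest $125.05 → $4,159.03; payment $1,410.41; balance $2,748.62
Week 3: opening $2,748.62; interest $85.21 → $2,833.83; payment $1,410.41; balance $1,423.42
Week 4: opening $1,423.42; interest $44.13 → $1,467.55; payment $1,410.41; balance $57.14
Week 5: opening $57.14; interest $1.77 → $58.91; payment $58.91; balance $0.00
Total interest: $163.70 + $125.05 + $85.21 + $44.13 + $1.77 = $419.86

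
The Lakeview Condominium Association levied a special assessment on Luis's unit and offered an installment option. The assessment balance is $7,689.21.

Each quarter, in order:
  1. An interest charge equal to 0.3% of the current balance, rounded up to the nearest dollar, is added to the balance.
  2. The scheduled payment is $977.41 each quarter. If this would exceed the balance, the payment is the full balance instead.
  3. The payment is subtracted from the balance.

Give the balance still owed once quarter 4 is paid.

Quarter 1: $7,689.21 +$24.00 interest = $7,713.21; pay $977.41 → $6,735.80
Quarter 2: $6,735.80 +$21.00 interest = $6,756.80; pay $977.41 → $5,779.39
Quarter 3: $5,779.39 +$18.00 interest = $5,797.39; pay $977.41 → $4,819.98
Quarter 4: $4,819.98 +$15.00 interest = $4,834.98; pay $977.41 → $3,857.57

$3,857.57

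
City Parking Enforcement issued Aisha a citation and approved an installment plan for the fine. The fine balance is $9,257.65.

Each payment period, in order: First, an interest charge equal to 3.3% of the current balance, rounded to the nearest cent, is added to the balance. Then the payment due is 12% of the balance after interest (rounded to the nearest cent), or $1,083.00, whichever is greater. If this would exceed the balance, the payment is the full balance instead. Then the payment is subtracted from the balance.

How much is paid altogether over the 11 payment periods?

Payment period 1: opening $9,257.65; interest $305.50 → $9,563.15; payment $1,147.58; balance $8,415.57
Payment period 2: opening $8,415.57; interest $277.71 → $8,693.28; payment $1,083.00; balance $7,610.28
Payment period 3: opening $7,610.28; interest $251.14 → $7,861.42; payment $1,083.00; balance $6,778.42
Payment period 4: opening $6,778.42; interest $223.69 → $7,002.11; payment $1,083.00; balance $5,919.11
Payment period 5: opening $5,919.11; interest $195.33 → $6,114.44; payment $1,083.00; balance $5,031.44
Payment period 6: opening $5,031.44; interest $166.04 → $5,197.48; payment $1,083.00; balance $4,114.48
Payment period 7: opening $4,114.48; interest $135.78 → $4,250.26; payment $1,083.00; balance $3,167.26
Payment period 8: opening $3,167.26; interest $104.52 → $3,271.78; payment $1,083.00; balance $2,188.78
Payment period 9: opening $2,188.78; interest $72.23 → $2,261.01; payment $1,083.00; balance $1,178.01
Payment period 10: opening $1,178.01; interest $38.87 → $1,216.88; payment $1,083.00; balance $133.88
Payment period 11: opening $133.88; interest $4.42 → $138.30; payment $138.30; balance $0.00
Total paid: $11,032.88

$11,032.88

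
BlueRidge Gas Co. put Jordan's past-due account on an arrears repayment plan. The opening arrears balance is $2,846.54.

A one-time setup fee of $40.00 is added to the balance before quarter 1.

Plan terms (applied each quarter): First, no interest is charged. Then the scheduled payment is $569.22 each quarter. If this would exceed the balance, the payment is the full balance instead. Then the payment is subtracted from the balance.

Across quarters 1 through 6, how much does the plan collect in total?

$2,886.54

Quarter 1: $2,886.54 − $569.22 → $2,317.32
Quarter 2: $2,317.32 − $569.22 → $1,748.10
Quarter 3: $1,748.10 − $569.22 → $1,178.88
Quarter 4: $1,178.88 − $569.22 → $609.66
Quarter 5: $609.66 − $569.22 → $40.44
Quarter 6: $40.44 − $40.44 → $0.00
Total paid: $2,886.54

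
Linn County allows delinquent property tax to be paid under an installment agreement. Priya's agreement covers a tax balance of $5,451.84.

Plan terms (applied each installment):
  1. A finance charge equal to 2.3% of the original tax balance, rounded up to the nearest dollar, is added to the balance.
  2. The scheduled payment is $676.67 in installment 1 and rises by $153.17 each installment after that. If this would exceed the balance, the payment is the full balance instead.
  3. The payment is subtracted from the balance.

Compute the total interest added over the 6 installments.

Installment 1: opening $5,451.84; interest $126.00 → $5,577.84; payment $676.67; balance $4,901.17
Installment 2: opening $4,901.17; interest $126.00 → $5,027.17; payment $829.84; balance $4,197.33
Installment 3: opening $4,197.33; interest $126.00 → $4,323.33; payment $983.01; balance $3,340.32
Installment 4: opening $3,340.32; interest $126.00 → $3,466.32; payment $1,136.18; balance $2,330.14
Installment 5: opening $2,330.14; interest $126.00 → $2,456.14; payment $1,289.35; balance $1,166.79
Installment 6: opening $1,166.79; interest $126.00 → $1,292.79; payment $1,292.79; balance $0.00
Total interest: $126.00 + $126.00 + $126.00 + $126.00 + $126.00 + $126.00 = $756.00

$756.00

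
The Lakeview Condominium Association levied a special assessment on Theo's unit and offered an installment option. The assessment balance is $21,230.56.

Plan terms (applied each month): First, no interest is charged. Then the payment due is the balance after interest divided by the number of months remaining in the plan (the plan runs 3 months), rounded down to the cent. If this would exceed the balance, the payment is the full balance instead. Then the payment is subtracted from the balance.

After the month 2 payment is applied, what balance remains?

$7,076.86

Month 1: opening $21,230.56; payment $7,076.85; balance $14,153.71
Month 2: opening $14,153.71; payment $7,076.85; balance $7,076.86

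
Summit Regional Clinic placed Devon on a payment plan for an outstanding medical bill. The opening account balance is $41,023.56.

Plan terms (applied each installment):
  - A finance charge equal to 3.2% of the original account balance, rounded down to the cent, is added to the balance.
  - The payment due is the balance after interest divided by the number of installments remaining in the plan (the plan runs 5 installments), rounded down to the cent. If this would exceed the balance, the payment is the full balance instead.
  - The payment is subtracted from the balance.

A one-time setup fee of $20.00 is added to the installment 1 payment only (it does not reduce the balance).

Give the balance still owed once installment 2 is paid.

$26,386.35

Installment 1: $41,023.56 +$1,312.75 interest = $42,336.31; pay $8,467.26 (+ $20.00 fee) → $33,869.05
Installment 2: $33,869.05 +$1,312.75 interest = $35,181.80; pay $8,795.45 → $26,386.35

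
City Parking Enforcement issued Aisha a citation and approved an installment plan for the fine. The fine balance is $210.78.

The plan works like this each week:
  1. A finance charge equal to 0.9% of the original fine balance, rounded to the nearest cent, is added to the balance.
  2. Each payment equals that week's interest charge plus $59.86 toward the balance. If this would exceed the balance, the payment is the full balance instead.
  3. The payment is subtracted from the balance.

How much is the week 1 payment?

Week 1: $210.78 +$1.90 interest = $212.68; pay $61.76 → $150.92

$61.76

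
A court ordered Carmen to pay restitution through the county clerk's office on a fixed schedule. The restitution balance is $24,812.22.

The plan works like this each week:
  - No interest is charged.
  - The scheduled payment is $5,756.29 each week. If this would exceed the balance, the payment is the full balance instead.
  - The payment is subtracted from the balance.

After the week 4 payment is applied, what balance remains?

# | Opening | Payment | End bal
1 | $24,812.22 | $5,756.29 | $19,055.93
2 | $19,055.93 | $5,756.29 | $13,299.64
3 | $13,299.64 | $5,756.29 | $7,543.35
4 | $7,543.35 | $5,756.29 | $1,787.06

$1,787.06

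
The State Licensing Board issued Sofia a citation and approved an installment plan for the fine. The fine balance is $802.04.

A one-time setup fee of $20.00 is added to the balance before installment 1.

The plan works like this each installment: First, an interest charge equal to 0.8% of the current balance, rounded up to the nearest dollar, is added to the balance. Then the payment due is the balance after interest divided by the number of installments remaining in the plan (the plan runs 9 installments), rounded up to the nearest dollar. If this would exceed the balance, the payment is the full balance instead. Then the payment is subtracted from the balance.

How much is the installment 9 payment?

$98.04

Installment 1: opening $822.04; interest $7.00 → $829.04; payment $93.00; balance $736.04
Installment 2: opening $736.04; interest $6.00 → $742.04; payment $93.00; balance $649.04
Installment 3: opening $649.04; interest $6.00 → $655.04; payment $94.00; balance $561.04
Installment 4: opening $561.04; interest $5.00 → $566.04; payment $95.00; balance $471.04
Installment 5: opening $471.04; interest $4.00 → $475.04; payment $96.00; balance $379.04
Installment 6: opening $379.04; interest $4.00 → $383.04; payment $96.00; balance $287.04
Installment 7: opening $287.04; interest $3.00 → $290.04; payment $97.00; balance $193.04
Installment 8: opening $193.04; interest $2.00 → $195.04; payment $98.00; balance $97.04
Installment 9: opening $97.04; interest $1.00 → $98.04; payment $98.04; balance $0.00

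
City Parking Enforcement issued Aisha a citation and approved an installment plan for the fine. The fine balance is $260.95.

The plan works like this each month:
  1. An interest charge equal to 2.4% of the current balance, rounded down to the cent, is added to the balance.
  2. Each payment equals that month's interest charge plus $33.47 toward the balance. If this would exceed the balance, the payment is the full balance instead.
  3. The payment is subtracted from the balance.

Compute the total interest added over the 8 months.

$27.56

Month 1: $260.95 +$6.26 interest = $267.21; pay $39.73 → $227.48
Month 2: $227.48 +$5.45 interest = $232.93; pay $38.92 → $194.01
Month 3: $194.01 +$4.65 interest = $198.66; pay $38.12 → $160.54
Month 4: $160.54 +$3.85 interest = $164.39; pay $37.32 → $127.07
Month 5: $127.07 +$3.04 interest = $130.11; pay $36.51 → $93.60
Month 6: $93.60 +$2.24 interest = $95.84; pay $35.71 → $60.13
Month 7: $60.13 +$1.44 interest = $61.57; pay $34.91 → $26.66
Month 8: $26.66 +$0.63 interest = $27.29; pay $27.29 → $0.00
Total interest: $6.26 + $5.45 + $4.65 + $3.85 + $3.04 + $2.24 + $1.44 + $0.63 = $27.56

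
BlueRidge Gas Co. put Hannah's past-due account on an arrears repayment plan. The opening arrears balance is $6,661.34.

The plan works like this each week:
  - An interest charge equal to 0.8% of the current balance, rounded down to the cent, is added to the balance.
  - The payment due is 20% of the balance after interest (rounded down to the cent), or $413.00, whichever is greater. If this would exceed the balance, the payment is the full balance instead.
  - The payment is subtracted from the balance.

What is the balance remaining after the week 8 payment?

# | Opening | Interest | Payment | End bal
1 | $6,661.34 | $53.29 | $1,342.92 | $5,371.71
2 | $5,371.71 | $42.97 | $1,082.93 | $4,331.75
3 | $4,331.75 | $34.65 | $873.28 | $3,493.12
4 | $3,493.12 | $27.94 | $704.21 | $2,816.85
5 | $2,816.85 | $22.53 | $567.87 | $2,271.51
6 | $2,271.51 | $18.17 | $457.93 | $1,831.75
7 | $1,831.75 | $14.65 | $413.00 | $1,433.40
8 | $1,433.40 | $11.46 | $413.00 | $1,031.86

$1,031.86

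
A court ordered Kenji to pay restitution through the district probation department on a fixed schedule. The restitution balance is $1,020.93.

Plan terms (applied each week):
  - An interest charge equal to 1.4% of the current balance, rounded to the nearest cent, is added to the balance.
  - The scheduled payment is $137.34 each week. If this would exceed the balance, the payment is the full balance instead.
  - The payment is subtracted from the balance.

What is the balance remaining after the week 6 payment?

Week 1: $1,020.93 +$14.29 interest = $1,035.22; pay $137.34 → $897.88
Week 2: $897.88 +$12.57 interest = $910.45; pay $137.34 → $773.11
Week 3: $773.11 +$10.82 interest = $783.93; pay $137.34 → $646.59
Week 4: $646.59 +$9.05 interest = $655.64; pay $137.34 → $518.30
Week 5: $518.30 +$7.26 interest = $525.56; pay $137.34 → $388.22
Week 6: $388.22 +$5.44 interest = $393.66; pay $137.34 → $256.32

$256.32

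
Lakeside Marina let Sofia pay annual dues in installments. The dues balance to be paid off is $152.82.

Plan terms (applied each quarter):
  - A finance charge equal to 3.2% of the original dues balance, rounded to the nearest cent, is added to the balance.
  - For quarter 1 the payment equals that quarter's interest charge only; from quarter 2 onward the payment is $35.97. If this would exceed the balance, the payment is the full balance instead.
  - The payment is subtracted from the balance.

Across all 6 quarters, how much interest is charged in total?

Quarter 1: $152.82 +$4.89 interest = $157.71; pay $4.89 → $152.82
Quarter 2: $152.82 +$4.89 interest = $157.71; pay $35.97 → $121.74
Quarter 3: $121.74 +$4.89 interest = $126.63; pay $35.97 → $90.66
Quarter 4: $90.66 +$4.89 interest = $95.55; pay $35.97 → $59.58
Quarter 5: $59.58 +$4.89 interest = $64.47; pay $35.97 → $28.50
Quarter 6: $28.50 +$4.89 interest = $33.39; pay $33.39 → $0.00
Total interest: $4.89 + $4.89 + $4.89 + $4.89 + $4.89 + $4.89 = $29.34

$29.34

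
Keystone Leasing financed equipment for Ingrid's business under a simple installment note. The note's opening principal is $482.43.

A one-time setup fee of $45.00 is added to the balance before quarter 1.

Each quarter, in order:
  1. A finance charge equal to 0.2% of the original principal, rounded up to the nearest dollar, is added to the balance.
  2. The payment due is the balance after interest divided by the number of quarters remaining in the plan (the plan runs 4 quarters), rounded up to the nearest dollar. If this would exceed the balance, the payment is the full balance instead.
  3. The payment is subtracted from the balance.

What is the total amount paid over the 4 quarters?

Quarter 1: opening $527.43; interest $1.00 → $528.43; payment $133.00; balance $395.43
Quarter 2: opening $395.43; interest $1.00 → $396.43; payment $133.00; balance $263.43
Quarter 3: opening $263.43; interest $1.00 → $264.43; payment $133.00; balance $131.43
Quarter 4: opening $131.43; interest $1.00 → $132.43; payment $132.43; balance $0.00
Total paid: $531.43

$531.43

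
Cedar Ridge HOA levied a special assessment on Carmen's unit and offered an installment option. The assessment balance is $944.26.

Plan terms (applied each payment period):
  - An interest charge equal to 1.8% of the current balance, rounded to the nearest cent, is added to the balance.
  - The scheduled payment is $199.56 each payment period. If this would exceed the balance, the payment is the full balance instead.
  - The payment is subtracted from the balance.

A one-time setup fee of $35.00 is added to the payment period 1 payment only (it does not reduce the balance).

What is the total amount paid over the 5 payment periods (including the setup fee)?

$1,030.79

Payment period 1: opening $944.26; interest $17.00 → $961.26; payment $199.56 (+ $35.00 fee); balance $761.70
Payment period 2: opening $761.70; interest $13.71 → $775.41; payment $199.56; balance $575.85
Payment period 3: opening $575.85; interest $10.37 → $586.22; payment $199.56; balance $386.66
Payment period 4: opening $386.66; interest $6.96 → $393.62; payment $199.56; balance $194.06
Payment period 5: opening $194.06; interest $3.49 → $197.55; payment $197.55; balance $0.00
Total paid: $1,030.79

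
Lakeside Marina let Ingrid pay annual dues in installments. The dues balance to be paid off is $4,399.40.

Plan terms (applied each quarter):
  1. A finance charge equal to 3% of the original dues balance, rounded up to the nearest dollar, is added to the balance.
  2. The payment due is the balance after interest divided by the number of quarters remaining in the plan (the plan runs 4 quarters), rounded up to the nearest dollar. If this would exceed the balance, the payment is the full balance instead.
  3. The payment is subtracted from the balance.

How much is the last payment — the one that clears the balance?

Quarter 1: opening $4,399.40; interest $132.00 → $4,531.40; payment $1,133.00; balance $3,398.40
Quarter 2: opening $3,398.40; interest $132.00 → $3,530.40; payment $1,177.00; balance $2,353.40
Quarter 3: opening $2,353.40; interest $132.00 → $2,485.40; payment $1,243.00; balance $1,242.40
Quarter 4: opening $1,242.40; interest $132.00 → $1,374.40; payment $1,374.40; balance $0.00

$1,374.40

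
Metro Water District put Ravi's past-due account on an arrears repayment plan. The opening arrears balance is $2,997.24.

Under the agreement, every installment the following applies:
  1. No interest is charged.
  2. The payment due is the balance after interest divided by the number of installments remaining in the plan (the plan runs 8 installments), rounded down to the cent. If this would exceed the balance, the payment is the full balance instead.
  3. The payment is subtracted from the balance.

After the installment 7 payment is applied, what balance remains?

$374.66

# | Opening | Payment | End bal
1 | $2,997.24 | $374.65 | $2,622.59
2 | $2,622.59 | $374.65 | $2,247.94
3 | $2,247.94 | $374.65 | $1,873.29
4 | $1,873.29 | $374.65 | $1,498.64
5 | $1,498.64 | $374.66 | $1,123.98
6 | $1,123.98 | $374.66 | $749.32
7 | $749.32 | $374.66 | $374.66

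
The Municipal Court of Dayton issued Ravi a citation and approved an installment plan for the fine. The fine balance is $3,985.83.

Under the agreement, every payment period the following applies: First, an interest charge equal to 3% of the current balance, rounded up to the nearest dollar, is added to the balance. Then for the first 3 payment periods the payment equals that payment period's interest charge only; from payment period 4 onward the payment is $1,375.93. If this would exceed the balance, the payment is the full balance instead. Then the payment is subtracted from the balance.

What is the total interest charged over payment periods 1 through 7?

$610.00

Payment period 1: $3,985.83 +$120.00 interest = $4,105.83; pay $120.00 → $3,985.83
Payment period 2: $3,985.83 +$120.00 interest = $4,105.83; pay $120.00 → $3,985.83
Payment period 3: $3,985.83 +$120.00 interest = $4,105.83; pay $120.00 → $3,985.83
Payment period 4: $3,985.83 +$120.00 interest = $4,105.83; pay $1,375.93 → $2,729.90
Payment period 5: $2,729.90 +$82.00 interest = $2,811.90; pay $1,375.93 → $1,435.97
Payment period 6: $1,435.97 +$44.00 interest = $1,479.97; pay $1,375.93 → $104.04
Payment period 7: $104.04 +$4.00 interest = $108.04; pay $108.04 → $0.00
Total interest: $120.00 + $120.00 + $120.00 + $120.00 + $82.00 + $44.00 + $4.00 = $610.00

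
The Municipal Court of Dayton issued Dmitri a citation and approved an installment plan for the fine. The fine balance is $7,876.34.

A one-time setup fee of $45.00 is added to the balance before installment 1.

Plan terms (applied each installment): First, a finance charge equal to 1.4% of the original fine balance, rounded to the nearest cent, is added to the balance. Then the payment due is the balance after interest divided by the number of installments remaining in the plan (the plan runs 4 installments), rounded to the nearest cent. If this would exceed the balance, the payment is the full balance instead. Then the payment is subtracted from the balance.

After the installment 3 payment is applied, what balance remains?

$2,099.79

# | Opening | Interest | Payment | End bal
1 | $7,921.34 | $110.27 | $2,007.90 | $6,023.71
2 | $6,023.71 | $110.27 | $2,044.66 | $4,089.32
3 | $4,089.32 | $110.27 | $2,099.80 | $2,099.79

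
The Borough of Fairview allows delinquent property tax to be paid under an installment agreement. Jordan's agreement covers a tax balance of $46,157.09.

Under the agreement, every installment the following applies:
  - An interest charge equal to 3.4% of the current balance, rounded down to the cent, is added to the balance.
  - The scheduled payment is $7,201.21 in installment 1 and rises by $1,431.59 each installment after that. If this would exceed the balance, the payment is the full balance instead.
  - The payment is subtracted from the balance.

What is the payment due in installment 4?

$11,495.98

Installment 1: $46,157.09 +$1,569.34 interest = $47,726.43; pay $7,201.21 → $40,525.22
Installment 2: $40,525.22 +$1,377.85 interest = $41,903.07; pay $8,632.80 → $33,270.27
Installment 3: $33,270.27 +$1,131.18 interest = $34,401.45; pay $10,064.39 → $24,337.06
Installment 4: $24,337.06 +$827.46 interest = $25,164.52; pay $11,495.98 → $13,668.54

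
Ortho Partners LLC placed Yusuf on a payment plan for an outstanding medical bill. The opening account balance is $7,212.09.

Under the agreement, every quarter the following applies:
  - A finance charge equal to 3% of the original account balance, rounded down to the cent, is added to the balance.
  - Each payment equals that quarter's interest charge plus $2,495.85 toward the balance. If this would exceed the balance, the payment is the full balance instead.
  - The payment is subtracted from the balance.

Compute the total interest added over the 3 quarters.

Quarter 1: opening $7,212.09; interest $216.36 → $7,428.45; payment $2,712.21; balance $4,716.24
Quarter 2: opening $4,716.24; interest $216.36 → $4,932.60; payment $2,712.21; balance $2,220.39
Quarter 3: opening $2,220.39; interest $216.36 → $2,436.75; payment $2,436.75; balance $0.00
Total interest: $216.36 + $216.36 + $216.36 = $649.08

$649.08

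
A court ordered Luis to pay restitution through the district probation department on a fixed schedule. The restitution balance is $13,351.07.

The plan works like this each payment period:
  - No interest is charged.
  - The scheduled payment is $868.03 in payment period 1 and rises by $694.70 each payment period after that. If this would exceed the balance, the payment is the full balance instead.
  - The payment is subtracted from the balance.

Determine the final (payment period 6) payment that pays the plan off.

$2,063.92

Payment period 1: opening $13,351.07; payment $868.03; balance $12,483.04
Payment period 2: opening $12,483.04; payment $1,562.73; balance $10,920.31
Payment period 3: opening $10,920.31; payment $2,257.43; balance $8,662.88
Payment period 4: opening $8,662.88; payment $2,952.13; balance $5,710.75
Payment period 5: opening $5,710.75; payment $3,646.83; balance $2,063.92
Payment period 6: opening $2,063.92; payment $2,063.92; balance $0.00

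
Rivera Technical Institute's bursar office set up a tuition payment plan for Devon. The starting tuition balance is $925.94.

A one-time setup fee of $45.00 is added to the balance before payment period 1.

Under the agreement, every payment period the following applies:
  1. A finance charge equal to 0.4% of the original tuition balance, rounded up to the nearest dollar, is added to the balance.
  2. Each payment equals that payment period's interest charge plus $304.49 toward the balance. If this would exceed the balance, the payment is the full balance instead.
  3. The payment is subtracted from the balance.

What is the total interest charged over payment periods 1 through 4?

$16.00

Payment period 1: $970.94 +$4.00 interest = $974.94; pay $308.49 → $666.45
Payment period 2: $666.45 +$4.00 interest = $670.45; pay $308.49 → $361.96
Payment period 3: $361.96 +$4.00 interest = $365.96; pay $308.49 → $57.47
Payment period 4: $57.47 +$4.00 interest = $61.47; pay $61.47 → $0.00
Total interest: $4.00 + $4.00 + $4.00 + $4.00 = $16.00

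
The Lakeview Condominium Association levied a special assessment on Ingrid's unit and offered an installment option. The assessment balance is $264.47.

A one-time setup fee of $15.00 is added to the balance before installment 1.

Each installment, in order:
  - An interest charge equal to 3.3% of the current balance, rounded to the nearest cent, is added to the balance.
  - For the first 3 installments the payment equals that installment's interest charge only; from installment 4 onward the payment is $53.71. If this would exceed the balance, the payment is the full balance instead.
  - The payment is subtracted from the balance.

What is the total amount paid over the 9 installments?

$339.44

Installment 1: $279.47 +$9.22 interest = $288.69; pay $9.22 → $279.47
Installment 2: $279.47 +$9.22 interest = $288.69; pay $9.22 → $279.47
Installment 3: $279.47 +$9.22 interest = $288.69; pay $9.22 → $279.47
Installment 4: $279.47 +$9.22 interest = $288.69; pay $53.71 → $234.98
Installment 5: $234.98 +$7.75 interest = $242.73; pay $53.71 → $189.02
Installment 6: $189.02 +$6.24 interest = $195.26; pay $53.71 → $141.55
Installment 7: $141.55 +$4.67 interest = $146.22; pay $53.71 → $92.51
Installment 8: $92.51 +$3.05 interest = $95.56; pay $53.71 → $41.85
Installment 9: $41.85 +$1.38 interest = $43.23; pay $43.23 → $0.00
Total paid: $339.44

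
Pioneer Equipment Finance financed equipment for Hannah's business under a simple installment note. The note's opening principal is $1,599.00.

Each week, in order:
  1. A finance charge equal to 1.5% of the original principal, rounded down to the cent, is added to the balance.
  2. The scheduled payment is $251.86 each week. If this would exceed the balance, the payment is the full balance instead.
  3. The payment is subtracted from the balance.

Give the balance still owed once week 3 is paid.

# | Opening | Interest | Payment | End bal
1 | $1,599.00 | $23.98 | $251.86 | $1,371.12
2 | $1,371.12 | $23.98 | $251.86 | $1,143.24
3 | $1,143.24 | $23.98 | $251.86 | $915.36

$915.36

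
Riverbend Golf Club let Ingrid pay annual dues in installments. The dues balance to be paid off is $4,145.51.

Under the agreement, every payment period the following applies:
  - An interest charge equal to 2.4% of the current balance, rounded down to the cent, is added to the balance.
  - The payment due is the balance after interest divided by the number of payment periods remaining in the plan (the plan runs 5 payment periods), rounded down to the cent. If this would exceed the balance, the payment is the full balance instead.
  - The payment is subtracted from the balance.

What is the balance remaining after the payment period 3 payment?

$1,780.48

# | Opening | Interest | Payment | End bal
1 | $4,145.51 | $99.49 | $849.00 | $3,396.00
2 | $3,396.00 | $81.50 | $869.37 | $2,608.13
3 | $2,608.13 | $62.59 | $890.24 | $1,780.48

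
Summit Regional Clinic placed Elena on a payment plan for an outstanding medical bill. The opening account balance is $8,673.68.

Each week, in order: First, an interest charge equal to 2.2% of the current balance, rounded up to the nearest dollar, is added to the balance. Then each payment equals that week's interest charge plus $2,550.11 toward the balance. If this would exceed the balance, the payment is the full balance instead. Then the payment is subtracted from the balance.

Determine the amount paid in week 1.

$2,741.11

Week 1: $8,673.68 +$191.00 interest = $8,864.68; pay $2,741.11 → $6,123.57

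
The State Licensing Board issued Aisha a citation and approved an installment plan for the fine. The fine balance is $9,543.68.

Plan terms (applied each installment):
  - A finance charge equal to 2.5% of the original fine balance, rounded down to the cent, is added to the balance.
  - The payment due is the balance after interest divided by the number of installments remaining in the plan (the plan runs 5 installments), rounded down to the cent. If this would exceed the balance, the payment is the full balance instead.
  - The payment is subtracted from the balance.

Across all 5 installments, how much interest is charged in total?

$1,192.95

Installment 1: $9,543.68 +$238.59 interest = $9,782.27; pay $1,956.45 → $7,825.82
Installment 2: $7,825.82 +$238.59 interest = $8,064.41; pay $2,016.10 → $6,048.31
Installment 3: $6,048.31 +$238.59 interest = $6,286.90; pay $2,095.63 → $4,191.27
Installment 4: $4,191.27 +$238.59 interest = $4,429.86; pay $2,214.93 → $2,214.93
Installment 5: $2,214.93 +$238.59 interest = $2,453.52; pay $2,453.52 → $0.00
Total interest: $238.59 + $238.59 + $238.59 + $238.59 + $238.59 = $1,192.95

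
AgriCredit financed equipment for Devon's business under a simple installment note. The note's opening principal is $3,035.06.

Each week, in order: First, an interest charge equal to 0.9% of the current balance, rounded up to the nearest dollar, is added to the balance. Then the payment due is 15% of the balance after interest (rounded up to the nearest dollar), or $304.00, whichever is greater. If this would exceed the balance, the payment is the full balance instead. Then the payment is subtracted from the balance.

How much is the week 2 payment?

$395.00

Week 1: $3,035.06 +$28.00 interest = $3,063.06; pay $460.00 → $2,603.06
Week 2: $2,603.06 +$24.00 interest = $2,627.06; pay $395.00 → $2,232.06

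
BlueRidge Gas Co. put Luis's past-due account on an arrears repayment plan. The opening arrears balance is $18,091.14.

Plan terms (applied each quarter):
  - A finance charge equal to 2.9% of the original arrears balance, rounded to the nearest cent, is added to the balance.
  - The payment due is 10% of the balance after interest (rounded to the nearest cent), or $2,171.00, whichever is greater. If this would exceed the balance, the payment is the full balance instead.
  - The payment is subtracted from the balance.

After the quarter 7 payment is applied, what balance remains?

$6,566.62

Quarter 1: $18,091.14 +$524.64 interest = $18,615.78; pay $2,171.00 → $16,444.78
Quarter 2: $16,444.78 +$524.64 interest = $16,969.42; pay $2,171.00 → $14,798.42
Quarter 3: $14,798.42 +$524.64 interest = $15,323.06; pay $2,171.00 → $13,152.06
Quarter 4: $13,152.06 +$524.64 interest = $13,676.70; pay $2,171.00 → $11,505.70
Quarter 5: $11,505.70 +$524.64 interest = $12,030.34; pay $2,171.00 → $9,859.34
Quarter 6: $9,859.34 +$524.64 interest = $10,383.98; pay $2,171.00 → $8,212.98
Quarter 7: $8,212.98 +$524.64 interest = $8,737.62; pay $2,171.00 → $6,566.62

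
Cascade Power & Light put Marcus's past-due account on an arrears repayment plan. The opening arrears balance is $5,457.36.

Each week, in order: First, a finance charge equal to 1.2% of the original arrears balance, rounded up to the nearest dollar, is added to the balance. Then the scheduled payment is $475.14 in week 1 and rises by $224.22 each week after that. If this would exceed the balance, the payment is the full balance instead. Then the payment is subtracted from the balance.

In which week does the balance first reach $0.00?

Week 1: $5,457.36 +$66.00 interest = $5,523.36; pay $475.14 → $5,048.22
Week 2: $5,048.22 +$66.00 interest = $5,114.22; pay $699.36 → $4,414.86
Week 3: $4,414.86 +$66.00 interest = $4,480.86; pay $923.58 → $3,557.28
Week 4: $3,557.28 +$66.00 interest = $3,623.28; pay $1,147.80 → $2,475.48
Week 5: $2,475.48 +$66.00 interest = $2,541.48; pay $1,372.02 → $1,169.46
Week 6: $1,169.46 +$66.00 interest = $1,235.46; pay $1,235.46 → $0.00
Balance reaches $0.00 in week 6.

6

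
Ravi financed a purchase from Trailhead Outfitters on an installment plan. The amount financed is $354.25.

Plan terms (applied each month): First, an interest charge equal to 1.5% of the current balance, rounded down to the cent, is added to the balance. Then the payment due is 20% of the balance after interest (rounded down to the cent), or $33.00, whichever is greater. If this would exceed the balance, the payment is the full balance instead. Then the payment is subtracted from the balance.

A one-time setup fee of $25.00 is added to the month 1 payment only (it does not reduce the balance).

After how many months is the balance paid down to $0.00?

9

# | Opening | Interest | Payment | Fee | End bal
1 | $354.25 | $5.31 | $71.91 | $25.00 | $287.65
2 | $287.65 | $4.31 | $58.39 | — | $233.57
3 | $233.57 | $3.50 | $47.41 | — | $189.66
4 | $189.66 | $2.84 | $38.50 | — | $154.00
5 | $154.00 | $2.31 | $33.00 | — | $123.31
6 | $123.31 | $1.84 | $33.00 | — | $92.15
7 | $92.15 | $1.38 | $33.00 | — | $60.53
8 | $60.53 | $0.90 | $33.00 | — | $28.43
9 | $28.43 | $0.42 | $28.85 | — | $0.00
Balance reaches $0.00 in month 9.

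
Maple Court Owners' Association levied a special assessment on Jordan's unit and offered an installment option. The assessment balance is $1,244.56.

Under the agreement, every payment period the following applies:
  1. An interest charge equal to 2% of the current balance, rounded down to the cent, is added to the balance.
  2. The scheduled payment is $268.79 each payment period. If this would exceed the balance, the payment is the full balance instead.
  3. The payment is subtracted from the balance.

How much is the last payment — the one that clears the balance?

# | Opening | Interest | Payment | End bal
1 | $1,244.56 | $24.89 | $268.79 | $1,000.66
2 | $1,000.66 | $20.01 | $268.79 | $751.88
3 | $751.88 | $15.03 | $268.79 | $498.12
4 | $498.12 | $9.96 | $268.79 | $239.29
5 | $239.29 | $4.78 | $244.07 | $0.00

$244.07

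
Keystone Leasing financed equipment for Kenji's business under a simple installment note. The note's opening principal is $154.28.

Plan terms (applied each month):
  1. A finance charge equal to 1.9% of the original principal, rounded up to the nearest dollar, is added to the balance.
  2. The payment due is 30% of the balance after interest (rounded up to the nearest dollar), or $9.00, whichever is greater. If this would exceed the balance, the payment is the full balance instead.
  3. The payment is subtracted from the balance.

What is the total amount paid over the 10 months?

Month 1: opening $154.28; interest $3.00 → $157.28; payment $48.00; balance $109.28
Month 2: opening $109.28; interest $3.00 → $112.28; payment $34.00; balance $78.28
Month 3: opening $78.28; interest $3.00 → $81.28; payment $25.00; balance $56.28
Month 4: opening $56.28; interest $3.00 → $59.28; payment $18.00; balance $41.28
Month 5: opening $41.28; interest $3.00 → $44.28; payment $14.00; balance $30.28
Month 6: opening $30.28; interest $3.00 → $33.28; payment $10.00; balance $23.28
Month 7: opening $23.28; interest $3.00 → $26.28; payment $9.00; balance $17.28
Month 8: opening $17.28; interest $3.00 → $20.28; payment $9.00; balance $11.28
Month 9: opening $11.28; interest $3.00 → $14.28; payment $9.00; balance $5.28
Month 10: opening $5.28; interest $3.00 → $8.28; payment $8.28; balance $0.00
Total paid: $184.28

$184.28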